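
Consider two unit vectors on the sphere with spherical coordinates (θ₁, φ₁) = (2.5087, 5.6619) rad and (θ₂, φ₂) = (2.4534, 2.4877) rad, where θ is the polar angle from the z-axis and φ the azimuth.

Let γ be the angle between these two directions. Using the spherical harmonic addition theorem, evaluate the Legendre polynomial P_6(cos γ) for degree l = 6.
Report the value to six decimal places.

Summing Y*_{l m}(θ₁,φ₁)·Y_{l m}(θ₂,φ₂) over m ∈ [−6, 6]; prefactor 4π/(2·6+1) = 0.966644:
  m=-6: (-0.017233, 0.011442) × (-0.022506, -0.022343) = (0.000643, 0.000128)  (running Σ = (0.000643, 0.000128))
  m=-5: (0.097623, 0.003434) × (-0.132510, -0.017037) = (-0.012877, -0.002118)  (running Σ = (-0.012234, -0.001991))
  m=-4: (-0.212799, -0.163947) × (-0.279306, 0.162161) = (0.086022, 0.011284)  (running Σ = (0.073788, 0.009293))
  m=-3: (0.130350, 0.431985) × (-0.174978, 0.424615) = (-0.206235, -0.020239)  (running Σ = (-0.132448, -0.010946))
  m=-2: (0.119240, -0.350147) × (0.068552, 0.254604) = (0.097323, 0.006356)  (running Σ = (-0.035125, -0.004590))
  m=-1: (0.088755, -0.063536) × (-0.184850, -0.141663) = (-0.025407, -0.000829)  (running Σ = (-0.060532, -0.005419))
  m=0: (-0.406900, -0.000000) × (-0.344719, 0.000000) = (0.140266, 0.000000)  (running Σ = (0.079734, -0.005419))
  m=1: (-0.088755, -0.063536) × (0.184850, -0.141663) = (-0.025407, 0.000829)  (running Σ = (0.054327, -0.004590))
  m=2: (0.119240, 0.350147) × (0.068552, -0.254604) = (0.097323, -0.006356)  (running Σ = (0.151650, -0.010946))
  m=3: (-0.130350, 0.431985) × (0.174978, 0.424615) = (-0.206235, 0.020239)  (running Σ = (-0.054585, 0.009293))
  m=4: (-0.212799, 0.163947) × (-0.279306, -0.162161) = (0.086022, -0.011284)  (running Σ = (0.031437, -0.001991))
  m=5: (-0.097623, 0.003434) × (0.132510, -0.017037) = (-0.012877, 0.002118)  (running Σ = (0.018559, 0.000128))
  m=6: (-0.017233, -0.011442) × (-0.022506, 0.022343) = (0.000643, -0.000128)  (running Σ = (0.019203, -0.000000))
Total Σ_m = (0.019203, -0.000000). Multiply by 0.966644: (0.018562, -0.000000). P_6(cos γ) = 0.018562

0.018562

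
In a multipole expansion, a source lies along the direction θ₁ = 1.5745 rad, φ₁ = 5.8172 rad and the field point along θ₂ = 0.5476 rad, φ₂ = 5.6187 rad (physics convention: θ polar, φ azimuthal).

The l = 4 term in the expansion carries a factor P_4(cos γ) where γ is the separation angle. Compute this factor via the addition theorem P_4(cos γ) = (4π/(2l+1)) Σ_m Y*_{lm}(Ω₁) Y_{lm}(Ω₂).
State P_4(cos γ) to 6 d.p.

-0.300240

Addition theorem: P_4(cos γ) = (4π/9) Σ_m Y*_{lm}(Ω₁) Y_{lm}(Ω₂), m = −4…4:
  m=-4: (-0.127873, -0.423643) × (-0.028786, 0.015120) = (0.010087, 0.010262)  (running Σ = (0.010087, 0.010262))
  m=-3: (-0.000797, 0.004567) × (-0.061863, 0.137544) = (-0.000579, -0.000392)  (running Σ = (0.009508, 0.009869))
  m=-2: (-0.199439, 0.268525) × (0.089087, 0.361185) = (-0.114754, -0.048112)  (running Σ = (-0.105247, -0.038243))
  m=-1: (0.004696, -0.002362) × (0.348074, 0.272652) = (0.002278, 0.000458)  (running Σ = (-0.102968, -0.037784))
  m=0: (0.317313, -0.000000) × (-0.028662, 0.000000) = (-0.009095, 0.000000)  (running Σ = (-0.112063, -0.037784))
  m=1: (-0.004696, -0.002362) × (-0.348074, 0.272652) = (0.002278, -0.000458)  (running Σ = (-0.109785, -0.038243))
  m=2: (-0.199439, -0.268525) × (0.089087, -0.361185) = (-0.114754, 0.048112)  (running Σ = (-0.224539, 0.009869))
  m=3: (0.000797, 0.004567) × (0.061863, 0.137544) = (-0.000579, 0.000392)  (running Σ = (-0.225118, 0.010262))
  m=4: (-0.127873, 0.423643) × (-0.028786, -0.015120) = (0.010087, -0.010262)  (running Σ = (-0.215031, -0.000000))
Σ over m = (-0.215031, -0.000000); ×(4π/9) → (-0.300240, -0.000000). Real part: -0.300240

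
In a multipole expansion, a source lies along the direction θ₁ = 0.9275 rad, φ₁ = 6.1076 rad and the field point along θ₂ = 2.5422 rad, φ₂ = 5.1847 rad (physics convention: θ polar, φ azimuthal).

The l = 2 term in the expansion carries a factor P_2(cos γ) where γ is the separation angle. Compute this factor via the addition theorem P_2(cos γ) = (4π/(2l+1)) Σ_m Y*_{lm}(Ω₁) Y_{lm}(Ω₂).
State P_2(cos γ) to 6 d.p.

Term-by-term m-sum for l=2 (normalisation 4π/5 = 2.513274):
  m=-2: Y*=0.23220 - 0.08507j  Y=-0.07205 + 0.09961j  product -0.00826 + 0.02926j
  m=-1: Y*=0.36508 - 0.06477j  Y=-0.16371 - 0.32046j  product -0.08052 - 0.10639j
  m=+0: Y*=0.02505 + 0.00000j  Y=0.32966 + 0.00000j  product 0.00826 + 0.00000j
  m=+1: Y*=-0.36508 - 0.06477j  Y=0.16371 - 0.32046j  product -0.08052 + 0.10639j
  m=+2: Y*=0.23220 + 0.08507j  Y=-0.07205 - 0.09961j  product -0.00826 - 0.02926j
Accumulated sum -0.16930 + 0.00000j; after 4π/(2l+1) scaling, -0.42550 + 0.00000j ⇒ P_2 = -0.425502

-0.425502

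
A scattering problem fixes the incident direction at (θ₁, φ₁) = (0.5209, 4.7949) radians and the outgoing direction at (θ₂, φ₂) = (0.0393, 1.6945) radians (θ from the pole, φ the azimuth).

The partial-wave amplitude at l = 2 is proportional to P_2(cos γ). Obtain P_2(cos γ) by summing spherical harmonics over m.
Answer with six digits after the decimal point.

0.576534

Expand P_2 via completeness: Σ_{m} conj(Y_{2,m}) at Ω₁ times Y_{2,m} at Ω₂ —
  m=-2: Y*=-0.09437 - 0.01572j  Y=-0.00058 + 0.00015j  product 0.00006 - 0.00000j
  m=-1: Y*=0.02748 - 0.33234j  Y=-0.00374 - 0.03010j  product -0.01011 + 0.00042j
  m=+0: Y*=0.39645 + 0.00000j  Y=0.62932 + 0.00000j  product 0.24949 + 0.00000j
  m=+1: Y*=-0.02748 - 0.33234j  Y=0.00374 - 0.03010j  product -0.01011 - 0.00042j
  m=+2: Y*=-0.09437 + 0.01572j  Y=-0.00058 - 0.00015j  product 0.00006 + 0.00000j
Σ over m = 0.22940 - 0.00000j; ×(4π/5) → 0.57653 - 0.00000j. Real part: 0.576534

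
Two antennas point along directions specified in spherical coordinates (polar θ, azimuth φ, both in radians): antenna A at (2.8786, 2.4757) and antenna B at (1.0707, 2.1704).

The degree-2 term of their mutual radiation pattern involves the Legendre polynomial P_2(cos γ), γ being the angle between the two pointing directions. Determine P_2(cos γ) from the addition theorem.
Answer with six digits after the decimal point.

Expand P_2 via completeness: Σ_{m} conj(Y_{2,m}) at Ω₁ times Y_{2,m} at Ω₂ —
  m=-2: +0.006180-0.025364i × -0.108006+0.277157i = +0.006362+0.004452i  (running Σ = +0.006362+0.004452i)
  m=-1: +0.152504-0.119805i × -0.183447-0.268372i = -0.060129-0.018950i  (running Σ = -0.053766-0.014497i)
  m=0: +0.566836-0.000000i × -0.097838+0.000000i = -0.055458+0.000000i  (running Σ = -0.109224-0.014497i)
  m=1: -0.152504-0.119805i × +0.183447-0.268372i = -0.060129+0.018950i  (running Σ = -0.169353+0.004452i)
  m=2: +0.006180+0.025364i × -0.108006-0.277157i = +0.006362-0.004452i  (running Σ = -0.162991+0.000000i)
Accumulated sum -0.162991+0.000000i; after 4π/(2l+1) scaling, -0.409640+0.000000i ⇒ P_2 = -0.409640

-0.409640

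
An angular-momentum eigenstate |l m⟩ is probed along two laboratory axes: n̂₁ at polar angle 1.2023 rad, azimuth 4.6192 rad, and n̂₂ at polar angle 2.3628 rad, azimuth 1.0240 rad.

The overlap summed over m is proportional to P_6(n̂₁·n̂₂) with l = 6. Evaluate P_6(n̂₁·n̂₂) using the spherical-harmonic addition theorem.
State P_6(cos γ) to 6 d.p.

-0.407950

Expand P_6 via completeness: Σ_{m} conj(Y_{6,m}) at Ω₁ times Y_{6,m} at Ω₂ —
  [-6]  conj(Y_{6,-6})(Ω₁) = -0.269898+0.168887i ; Y_{6,-6}(Ω₂) = +0.057463+0.008050i ; Δ = -0.016869+0.007532i
  [-5]  conj(Y_{6,-5})(Ω₁) = -0.191330-0.380473i ; Y_{6,-5}(Ω₂) = -0.080740-0.186987i ; Δ = -0.055695+0.066495i
  [-4]  conj(Y_{6,-4})(Ω₁) = +0.107525-0.042046i ; Y_{6,-4}(Ω₂) = -0.229592+0.324067i ; Δ = -0.011061+0.044499i
  [-3]  conj(Y_{6,-3})(Ω₁) = -0.082666-0.287949i ; Y_{6,-3}(Ω₂) = +0.412380+0.028745i ; Δ = -0.025813-0.121121i
  [-2]  conj(Y_{6,-2})(Ω₁) = +0.217244-0.040965i ; Y_{6,-2}(Ω₂) = -0.025871-0.050034i ; Δ = -0.007670-0.009810i
  [-1]  conj(Y_{6,-1})(Ω₁) = -0.021423-0.229219i ; Y_{6,-1}(Ω₂) = +0.185139-0.304152i ; Δ = -0.073684-0.035922i
  [+0]  conj(Y_{6,0})(Ω₁) = +0.243178-0.000000i ; Y_{6,0}(Ω₂) = -0.166316+0.000000i ; Δ = -0.040445+0.000000i
  [+1]  conj(Y_{6,1})(Ω₁) = +0.021423-0.229219i ; Y_{6,1}(Ω₂) = -0.185139-0.304152i ; Δ = -0.073684+0.035922i
  [+2]  conj(Y_{6,2})(Ω₁) = +0.217244+0.040965i ; Y_{6,2}(Ω₂) = -0.025871+0.050034i ; Δ = -0.007670+0.009810i
  [+3]  conj(Y_{6,3})(Ω₁) = +0.082666-0.287949i ; Y_{6,3}(Ω₂) = -0.412380+0.028745i ; Δ = -0.025813+0.121121i
  [+4]  conj(Y_{6,4})(Ω₁) = +0.107525+0.042046i ; Y_{6,4}(Ω₂) = -0.229592-0.324067i ; Δ = -0.011061-0.044499i
  [+5]  conj(Y_{6,5})(Ω₁) = +0.191330-0.380473i ; Y_{6,5}(Ω₂) = +0.080740-0.186987i ; Δ = -0.055695-0.066495i
  [+6]  conj(Y_{6,6})(Ω₁) = -0.269898-0.168887i ; Y_{6,6}(Ω₂) = +0.057463-0.008050i ; Δ = -0.016869-0.007532i
Total Σ_m = -0.422028+0.000000i. Multiply by 0.966644: -0.407950+0.000000i. P_6(cos γ) = -0.407950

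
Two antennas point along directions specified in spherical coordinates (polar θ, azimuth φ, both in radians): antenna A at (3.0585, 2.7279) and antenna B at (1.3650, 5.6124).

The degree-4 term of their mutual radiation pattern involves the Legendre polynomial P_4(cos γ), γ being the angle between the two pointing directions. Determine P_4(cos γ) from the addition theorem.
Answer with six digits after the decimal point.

0.104079

Expand P_4 via completeness: Σ_{m} conj(Y_{4,m}) at Ω₁ times Y_{4,m} at Ω₂ —
  m=-4: Y*=(-0.000002, -0.000021)  Y=(-0.364386, 0.179833)  product (0.000004, 0.000007)
  m=-3: Y*=(0.000231, -0.000675)  Y=(-0.102531, 0.216911)  product (0.000123, 0.000119)
  m=-2: Y*=(0.009282, -0.010097)  Y=(-0.051547, -0.220921)  product (-0.002709, -0.001530)
  m=-1: Y*=(0.141587, -0.062161)  Y=(-0.200721, -0.159279)  product (-0.038320, -0.010075)
  m=+0: Y*=(0.817312, -0.000000)  Y=(0.191292, 0.000000)  product (0.156345, 0.000000)
  m=+1: Y*=(-0.141587, -0.062161)  Y=(0.200721, -0.159279)  product (-0.038320, 0.010075)
  m=+2: Y*=(0.009282, 0.010097)  Y=(-0.051547, 0.220921)  product (-0.002709, 0.001530)
  m=+3: Y*=(-0.000231, -0.000675)  Y=(0.102531, 0.216911)  product (0.000123, -0.000119)
  m=+4: Y*=(-0.000002, 0.000021)  Y=(-0.364386, -0.179833)  product (0.000004, -0.000007)
Total Σ_m = (0.074541, 0.000000). Multiply by 1.396263: (0.104079, 0.000000). P_4(cos γ) = 0.104079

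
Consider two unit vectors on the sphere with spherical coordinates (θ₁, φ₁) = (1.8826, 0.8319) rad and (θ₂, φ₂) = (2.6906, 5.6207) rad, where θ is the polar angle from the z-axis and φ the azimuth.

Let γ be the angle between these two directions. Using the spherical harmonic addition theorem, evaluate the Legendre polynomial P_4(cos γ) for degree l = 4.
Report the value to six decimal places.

Summing Y*_{l m}(θ₁,φ₁)·Y_{l m}(θ₂,φ₂) over m ∈ [−4, 4]; prefactor 4π/(2·4+1) = 1.396263:
  m=-4: -0.35689 - 0.06716j × -0.01408 + 0.00754j = 0.00553 - 0.00175j  (running Σ = 0.00553 - 0.00175j)
  m=-3: 0.26438 - 0.19928j × 0.03775 - 0.08530j = -0.00702 - 0.03007j  (running Σ = -0.00149 - 0.03182j)
  m=-2: 0.00960 - 0.10296j × 0.07223 + 0.28787j = 0.03033 - 0.00467j  (running Σ = 0.02885 - 0.03649j)
  m=-1: 0.21780 + 0.23906j × -0.39072 - 0.30480j = -0.01223 - 0.15979j  (running Σ = 0.01661 - 0.19628j)
  m=0: 0.05148 + 0.00000j × 0.17605 + 0.00000j = 0.00906 + 0.00000j  (running Σ = 0.02568 - 0.19628j)
  m=1: -0.21780 + 0.23906j × 0.39072 - 0.30480j = -0.01223 + 0.15979j  (running Σ = 0.01344 - 0.03649j)
  m=2: 0.00960 + 0.10296j × 0.07223 - 0.28787j = 0.03033 + 0.00467j  (running Σ = 0.04377 - 0.03182j)
  m=3: -0.26438 - 0.19928j × -0.03775 - 0.08530j = -0.00702 + 0.03007j  (running Σ = 0.03676 - 0.00175j)
  m=4: -0.35689 + 0.06716j × -0.01408 - 0.00754j = 0.00553 + 0.00175j  (running Σ = 0.04229 - 0.00000j)
Accumulated sum 0.04229 - 0.00000j; after 4π/(2l+1) scaling, 0.05904 - 0.00000j ⇒ P_4 = 0.059044

0.059044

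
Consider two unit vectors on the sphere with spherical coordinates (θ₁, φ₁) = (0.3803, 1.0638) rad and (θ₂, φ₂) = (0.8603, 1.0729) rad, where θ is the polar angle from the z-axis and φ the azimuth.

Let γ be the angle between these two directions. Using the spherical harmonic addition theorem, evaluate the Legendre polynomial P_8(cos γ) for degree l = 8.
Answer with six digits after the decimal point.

-0.398037

Term-by-term m-sum for l=8 (normalisation 4π/17 = 0.739198):
  m=-8: (-0.000113, 0.000147) × (-0.037442, -0.041904) = (0.000010, -0.000001)  (running Σ = (0.000010, -0.000001))
  m=-7: (0.000737, 0.001707) × (0.065167, -0.182089) = (0.000359, -0.000023)  (running Σ = (0.000369, -0.000024))
  m=-6: (0.011692, 0.001169) × (0.379723, -0.059027) = (0.004509, -0.000246)  (running Σ = (0.004878, -0.000270))
  m=-5: (0.030133, -0.043426) × (0.272339, 0.356679) = (0.023696, -0.001079)  (running Σ = (0.028574, -0.001349))
  m=-4: (-0.076277, -0.155050) × (-0.077644, 0.173499) = (0.032823, -0.001195)  (running Σ = (0.061397, -0.002544))
  m=-3: (-0.396728, -0.019776) × (0.248130, -0.019171) = (-0.098819, 0.002698)  (running Σ = (-0.037422, 0.000154))
  m=-2: (-0.300755, 0.483137) × (0.184566, 0.284801) = (-0.193107, 0.003515)  (running Σ = (-0.230529, 0.003669))
  m=-1: (0.143194, 0.257810) × (0.048738, -0.089663) = (0.030095, -0.000274)  (running Σ = (-0.200434, 0.003395))
  m=0: (-0.387260, -0.000000) × (0.355325, 0.000000) = (-0.137603, -0.000000)  (running Σ = (-0.338037, 0.003395))
  m=1: (-0.143194, 0.257810) × (-0.048738, -0.089663) = (0.030095, 0.000274)  (running Σ = (-0.307942, 0.003669))
  m=2: (-0.300755, -0.483137) × (0.184566, -0.284801) = (-0.193107, -0.003515)  (running Σ = (-0.501049, 0.000154))
  m=3: (0.396728, -0.019776) × (-0.248130, -0.019171) = (-0.098819, -0.002698)  (running Σ = (-0.599868, -0.002544))
  m=4: (-0.076277, 0.155050) × (-0.077644, -0.173499) = (0.032823, 0.001195)  (running Σ = (-0.567044, -0.001349))
  m=5: (-0.030133, -0.043426) × (-0.272339, 0.356679) = (0.023696, 0.001079)  (running Σ = (-0.543349, -0.000270))
  m=6: (0.011692, -0.001169) × (0.379723, 0.059027) = (0.004509, 0.000246)  (running Σ = (-0.538840, -0.000024))
  m=7: (-0.000737, 0.001707) × (-0.065167, -0.182089) = (0.000359, 0.000023)  (running Σ = (-0.538481, -0.000001))
  m=8: (-0.000113, -0.000147) × (-0.037442, 0.041904) = (0.000010, 0.000001)  (running Σ = (-0.538471, -0.000000))
Accumulated sum (-0.538471, -0.000000); after 4π/(2l+1) scaling, (-0.398037, -0.000000) ⇒ P_8 = -0.398037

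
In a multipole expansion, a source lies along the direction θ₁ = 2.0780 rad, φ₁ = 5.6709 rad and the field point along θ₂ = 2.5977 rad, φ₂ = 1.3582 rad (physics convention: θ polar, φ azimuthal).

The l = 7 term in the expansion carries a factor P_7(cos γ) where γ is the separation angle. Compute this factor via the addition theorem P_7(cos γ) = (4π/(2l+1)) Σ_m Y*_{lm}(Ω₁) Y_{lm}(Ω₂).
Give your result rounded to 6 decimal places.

-0.286294

Term-by-term m-sum for l=7 (normalisation 4π/15 = 0.837758):
  m=-7: Y*=(-0.080635, 0.177507)  Y=(-0.004951, 0.000410)  product (0.000326, -0.000912)
  m=-6: Y*=(0.349322, -0.205669)  Y=(0.008944, 0.029410)  product (0.009173, 0.008434)
  m=-5: Y*=(-0.385823, -0.030996)  Y=(0.101347, -0.056399)  product (-0.040850, 0.018619)
  m=-4: Y*=(0.010763, 0.008928)  Y=(-0.193640, -0.220598)  product (-0.000115, -0.004103)
  m=-3: Y*=(0.089592, 0.328753)  Y=(-0.286093, 0.386031)  product (-0.152541, -0.059469)
  m=-2: Y*=(0.058974, -0.163473)  Y=(0.363326, 0.164520)  product (0.048321, -0.049692)
  m=-1: Y*=(0.225299, -0.158233)  Y=(-0.021806, 0.101021)  product (0.011072, 0.026210)
  m=+0: Y*=(-0.211542, -0.000000)  Y=(0.437327, 0.000000)  product (-0.092513, -0.000000)
  m=+1: Y*=(-0.225299, -0.158233)  Y=(0.021806, 0.101021)  product (0.011072, -0.026210)
  m=+2: Y*=(0.058974, 0.163473)  Y=(0.363326, -0.164520)  product (0.048321, 0.049692)
  m=+3: Y*=(-0.089592, 0.328753)  Y=(0.286093, 0.386031)  product (-0.152541, 0.059469)
  m=+4: Y*=(0.010763, -0.008928)  Y=(-0.193640, 0.220598)  product (-0.000115, 0.004103)
  m=+5: Y*=(0.385823, -0.030996)  Y=(-0.101347, -0.056399)  product (-0.040850, -0.018619)
  m=+6: Y*=(0.349322, 0.205669)  Y=(0.008944, -0.029410)  product (0.009173, -0.008434)
  m=+7: Y*=(0.080635, 0.177507)  Y=(0.004951, 0.000410)  product (0.000326, 0.000912)
Total Σ_m = (-0.341738, 0.000000). Multiply by 0.837758: (-0.286294, 0.000000). P_7(cos γ) = -0.286294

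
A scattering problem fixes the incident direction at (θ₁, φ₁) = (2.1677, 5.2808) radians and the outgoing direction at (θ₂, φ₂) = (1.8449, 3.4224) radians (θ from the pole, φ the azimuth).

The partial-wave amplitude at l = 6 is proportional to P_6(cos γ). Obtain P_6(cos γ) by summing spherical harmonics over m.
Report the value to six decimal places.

-0.277433

Expand P_6 via completeness: Σ_{m} conj(Y_{6,m}) at Ω₁ times Y_{6,m} at Ω₂ —
  m=-6: (0.149079, 0.041078) × (-0.043755, -0.381990) = (0.009168, -0.058744)  (running Σ = (0.009168, -0.058744))
  m=-5: (-0.107421, -0.347833) × (0.062164, -0.369311) = (-0.135136, 0.018049)  (running Σ = (-0.125968, -0.040695))
  m=-4: (-0.267129, 0.315320) × (-0.025730, 0.053598) = (-0.010027, -0.022431)  (running Σ = (-0.135995, -0.063125))
  m=-3: (0.097575, 0.013197) × (-0.229735, 0.257552) = (-0.025816, 0.022099)  (running Σ = (-0.161811, -0.041027))
  m=-2: (0.130491, 0.281570) × (-0.036200, 0.022777) = (-0.011137, -0.007221)  (running Σ = (-0.172948, -0.048247))
  m=-1: (0.122085, -0.191137) × (0.307283, -0.088629) = (0.020574, -0.069553)  (running Σ = (-0.152373, -0.117800))
  m=0: (0.255292, -0.000000) × (0.069490, 0.000000) = (0.017740, 0.000000)  (running Σ = (-0.134633, -0.117800))
  m=1: (-0.122085, -0.191137) × (-0.307283, -0.088629) = (0.020574, 0.069553)  (running Σ = (-0.114059, -0.048247))
  m=2: (0.130491, -0.281570) × (-0.036200, -0.022777) = (-0.011137, 0.007221)  (running Σ = (-0.125196, -0.041027))
  m=3: (-0.097575, 0.013197) × (0.229735, 0.257552) = (-0.025816, -0.022099)  (running Σ = (-0.151011, -0.063125))
  m=4: (-0.267129, -0.315320) × (-0.025730, -0.053598) = (-0.010027, 0.022431)  (running Σ = (-0.161039, -0.040695))
  m=5: (0.107421, -0.347833) × (-0.062164, -0.369311) = (-0.135136, -0.018049)  (running Σ = (-0.296175, -0.058744))
  m=6: (0.149079, -0.041078) × (-0.043755, 0.381990) = (0.009168, 0.058744)  (running Σ = (-0.287007, -0.000000))
Accumulated sum (-0.287007, -0.000000); after 4π/(2l+1) scaling, (-0.277433, -0.000000) ⇒ P_6 = -0.277433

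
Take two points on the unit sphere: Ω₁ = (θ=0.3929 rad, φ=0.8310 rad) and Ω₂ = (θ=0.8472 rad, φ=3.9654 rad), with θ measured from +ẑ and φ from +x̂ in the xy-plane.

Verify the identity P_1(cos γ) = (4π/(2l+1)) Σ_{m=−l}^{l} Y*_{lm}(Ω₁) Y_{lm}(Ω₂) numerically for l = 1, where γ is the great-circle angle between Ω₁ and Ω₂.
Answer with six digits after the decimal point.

Summing Y*_{l m}(θ₁,φ₁)·Y_{l m}(θ₂,φ₂) over m ∈ [−1, 1]; prefactor 4π/(2·1+1) = 4.188790:
  term(m=-1) = -0.034249-0.000246i   from Y*(Ω₁)=+0.089174+0.097702i, Y(Ω₂)=-0.175921+0.189982i
  term(m=+0) = +0.146017+0.000000i   from Y*(Ω₁)=+0.451372-0.000000i, Y(Ω₂)=+0.323496+0.000000i
  term(m=+1) = -0.034249+0.000246i   from Y*(Ω₁)=-0.089174+0.097702i, Y(Ω₂)=+0.175921+0.189982i
Σ over m = +0.077519+0.000000i; ×(4π/3) → +0.324709+0.000000i. Real part: 0.324709

0.324709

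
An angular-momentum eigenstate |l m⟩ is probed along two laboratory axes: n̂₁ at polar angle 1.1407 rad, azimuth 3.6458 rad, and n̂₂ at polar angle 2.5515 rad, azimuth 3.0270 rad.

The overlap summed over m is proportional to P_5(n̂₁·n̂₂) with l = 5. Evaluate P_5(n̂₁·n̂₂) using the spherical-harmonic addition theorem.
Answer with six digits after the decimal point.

0.120423

Expand P_5 via completeness: Σ_{m} conj(Y_{5,m}) at Ω₁ times Y_{5,m} at Ω₂ —
  m=-5: Y*=+0.234245-0.167426i  Y=-0.020805-0.013422i  product -0.007121+0.000339i
  m=-4: Y*=-0.180185+0.376820i  Y=-0.104842-0.051731i  product +0.038384-0.030185i
  m=-3: Y*=-0.008529-0.146441i  Y=-0.292544-0.104729i  product -0.012842+0.043734i
  m=-2: Y*=-0.148928-0.236292i  Y=-0.454803-0.106098i  product +0.042663+0.123267i
  m=-1: Y*=+0.203712+0.112404i  Y=-0.237908-0.027382i  product -0.045387-0.032320i
  m=+0: Y*=+0.230865-0.000000i  Y=+0.320603+0.000000i  product +0.074016+0.000000i
  m=+1: Y*=-0.203712+0.112404i  Y=+0.237908-0.027382i  product -0.045387+0.032320i
  m=+2: Y*=-0.148928+0.236292i  Y=-0.454803+0.106098i  product +0.042663-0.123267i
  m=+3: Y*=+0.008529-0.146441i  Y=+0.292544-0.104729i  product -0.012842-0.043734i
  m=+4: Y*=-0.180185-0.376820i  Y=-0.104842+0.051731i  product +0.038384+0.030185i
  m=+5: Y*=-0.234245-0.167426i  Y=+0.020805-0.013422i  product -0.007121-0.000339i
Total Σ_m = +0.105413+0.000000i. Multiply by 1.142397: +0.120423+0.000000i. P_5(cos γ) = 0.120423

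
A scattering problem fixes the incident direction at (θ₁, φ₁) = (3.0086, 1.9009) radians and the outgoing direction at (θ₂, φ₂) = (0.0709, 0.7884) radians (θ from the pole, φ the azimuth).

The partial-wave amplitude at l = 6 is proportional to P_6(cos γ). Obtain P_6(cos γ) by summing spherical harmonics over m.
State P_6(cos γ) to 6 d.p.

Expand P_6 via completeness: Σ_{m} conj(Y_{6,m}) at Ω₁ times Y_{6,m} at Ω₂ —
  m=-6: Y*=+0.000001-0.000002i  Y=+0.000000+0.000000i  product +0.000000+0.000000i
  m=-5: Y*=+0.000068+0.000005i  Y=-0.000002+0.000002i  product -0.000000+0.000000i
  m=-4: Y*=+0.000268+0.001048i  Y=-0.000089+0.000001i  product -0.000000-0.000000i
  m=-3: Y*=-0.009827+0.006445i  Y=-0.001309-0.001286i  product +0.000021+0.000004i
  m=-2: Y*=-0.068602-0.053265i  Y=-0.000155-0.025759i  product -0.001361+0.001775i
  m=-1: Y*=+0.129477-0.377880i  Y=+0.160493-0.161459i  product -0.040232-0.081552i
  m=+0: Y*=+0.836676-0.000000i  Y=+0.964116+0.000000i  product +0.806653+0.000000i
  m=+1: Y*=-0.129477-0.377880i  Y=-0.160493-0.161459i  product -0.040232+0.081552i
  m=+2: Y*=-0.068602+0.053265i  Y=-0.000155+0.025759i  product -0.001361-0.001775i
  m=+3: Y*=+0.009827+0.006445i  Y=+0.001309-0.001286i  product +0.000021-0.000004i
  m=+4: Y*=+0.000268-0.001048i  Y=-0.000089-0.000001i  product -0.000000+0.000000i
  m=+5: Y*=-0.000068+0.000005i  Y=+0.000002+0.000002i  product -0.000000-0.000000i
  m=+6: Y*=+0.000001+0.000002i  Y=+0.000000-0.000000i  product +0.000000-0.000000i
Σ over m = +0.723508-0.000000i; ×(4π/13) → +0.699375-0.000000i. Real part: 0.699375

0.699375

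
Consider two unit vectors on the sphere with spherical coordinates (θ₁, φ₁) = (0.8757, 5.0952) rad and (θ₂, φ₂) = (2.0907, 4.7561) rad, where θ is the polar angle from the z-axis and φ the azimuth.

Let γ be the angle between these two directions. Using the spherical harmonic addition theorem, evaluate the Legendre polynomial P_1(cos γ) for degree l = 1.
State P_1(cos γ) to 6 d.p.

Expand P_1 via completeness: Σ_{m} conj(Y_{1,m}) at Ω₁ times Y_{1,m} at Ω₂ —
  term(m=-1) = 0.07503 + 0.02646j   from Y*(Ω₁)=0.09911 - 0.24613j, Y(Ω₂)=0.01310 + 0.29956j
  term(m=+0) = -0.07596 + 0.00000j   from Y*(Ω₁)=0.31293 + 0.00000j, Y(Ω₂)=-0.24274 + 0.00000j
  term(m=+1) = 0.07503 - 0.02646j   from Y*(Ω₁)=-0.09911 - 0.24613j, Y(Ω₂)=-0.01310 + 0.29956j
Accumulated sum 0.07410 + 0.00000j; after 4π/(2l+1) scaling, 0.31038 + 0.00000j ⇒ P_1 = 0.310382

0.310382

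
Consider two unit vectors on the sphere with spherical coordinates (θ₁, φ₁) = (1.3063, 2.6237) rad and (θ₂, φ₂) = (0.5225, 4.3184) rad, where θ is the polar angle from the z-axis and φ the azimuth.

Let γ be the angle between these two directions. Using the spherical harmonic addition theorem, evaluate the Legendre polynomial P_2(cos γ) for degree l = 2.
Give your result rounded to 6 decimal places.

Summing Y*_{l m}(θ₁,φ₁)·Y_{l m}(θ₂,φ₂) over m ∈ [−2, 2]; prefactor 4π/(2·2+1) = 2.513274:
  m=-2: 0.18348 - 0.30959j × -0.06785 - 0.06820j = -0.03356 + 0.00849j  (running Σ = -0.03356 + 0.00849j)
  m=-1: -0.16938 + 0.09650j × -0.12825 + 0.30850j = -0.00805 - 0.06463j  (running Σ = -0.04161 - 0.05614j)
  m=0: -0.25073 + 0.00000j × 0.39514 + 0.00000j = -0.09907 + 0.00000j  (running Σ = -0.14068 - 0.05614j)
  m=1: 0.16938 + 0.09650j × 0.12825 + 0.30850j = -0.00805 + 0.06463j  (running Σ = -0.14873 + 0.00849j)
  m=2: 0.18348 + 0.30959j × -0.06785 + 0.06820j = -0.03356 - 0.00849j  (running Σ = -0.18230 - 0.00000j)
Total Σ_m = -0.18230 - 0.00000j. Multiply by 2.513274: -0.45816 - 0.00000j. P_2(cos γ) = -0.458161

-0.458161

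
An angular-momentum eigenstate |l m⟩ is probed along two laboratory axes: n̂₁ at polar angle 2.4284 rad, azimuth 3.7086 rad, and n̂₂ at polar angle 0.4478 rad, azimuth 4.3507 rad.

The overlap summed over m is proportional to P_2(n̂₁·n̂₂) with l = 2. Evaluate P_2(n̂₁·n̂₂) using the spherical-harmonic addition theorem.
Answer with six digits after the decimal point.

Term-by-term m-sum for l=2 (normalisation 4π/5 = 2.513274):
  term(m=-2) = (0.003385, -0.011485)   from Y*(Ω₁)=(0.069944, 0.149820), Y(Ω₂)=(-0.054282, -0.047934)
  term(m=-1) = (-0.092302, 0.069025)   from Y*(Ω₁)=(0.322435, 0.205312), Y(Ω₂)=(-0.106694, 0.282011)
  term(m=+0) = (0.102367, 0.000000)   from Y*(Ω₁)=(0.225778, -0.000000), Y(Ω₂)=(0.453399, 0.000000)
  term(m=+1) = (-0.092302, -0.069025)   from Y*(Ω₁)=(-0.322435, 0.205312), Y(Ω₂)=(0.106694, 0.282011)
  term(m=+2) = (0.003385, 0.011485)   from Y*(Ω₁)=(0.069944, -0.149820), Y(Ω₂)=(-0.054282, 0.047934)
Accumulated sum (-0.075468, 0.000000); after 4π/(2l+1) scaling, (-0.189671, 0.000000) ⇒ P_2 = -0.189671

-0.189671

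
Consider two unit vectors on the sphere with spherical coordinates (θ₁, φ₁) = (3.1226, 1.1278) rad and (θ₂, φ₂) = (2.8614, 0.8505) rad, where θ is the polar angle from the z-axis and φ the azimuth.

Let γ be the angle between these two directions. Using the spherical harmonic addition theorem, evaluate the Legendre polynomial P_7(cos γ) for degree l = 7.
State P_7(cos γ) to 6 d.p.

0.244772

Term-by-term m-sum for l=7 (normalisation 4π/15 = 0.837758):
  [-7]  conj(Y_{7,-7})(Ω₁) = -0.000000+0.000000i ; Y_{7,-7}(Ω₂) = +0.000059+0.000020i ; Δ = -0.000000+0.000000i
  [-6]  conj(Y_{7,-6})(Ω₁) = -0.000000-0.000000i ; Y_{7,-6}(Ω₂) = -0.000306-0.000744i ; Δ = -0.000000+0.000000i
  [-5]  conj(Y_{7,-5})(Ω₁) = +0.000000-0.000000i ; Y_{7,-5}(Ω₂) = -0.002899+0.005853i ; Δ = +0.000000+0.000000i
  [-4]  conj(Y_{7,-4})(Ω₁) = +0.000000+0.000001i ; Y_{7,-4}(Ω₂) = +0.035892-0.009564i ; Δ = +0.000000+0.000000i
  [-3]  conj(Y_{7,-3})(Ω₁) = -0.000059-0.000015i ; Y_{7,-3}(Ω₂) = -0.124442-0.083337i ; Δ = +0.000006+0.000007i
  [-2]  conj(Y_{7,-2})(Ω₁) = +0.001711-0.002095i ; Y_{7,-2}(Ω₂) = +0.052815+0.403338i ; Δ = +0.000935+0.000579i
  [-1]  conj(Y_{7,-1})(Ω₁) = +0.033198+0.069971i ; Y_{7,-1}(Ω₂) = +0.412486-0.470020i ; Δ = +0.046582+0.013259i
  [+0]  conj(Y_{7,0})(Ω₁) = -1.087038-0.000000i ; Y_{7,0}(Ω₂) = -0.181346+0.000000i ; Δ = +0.197130+0.000000i
  [+1]  conj(Y_{7,1})(Ω₁) = -0.033198+0.069971i ; Y_{7,1}(Ω₂) = -0.412486-0.470020i ; Δ = +0.046582-0.013259i
  [+2]  conj(Y_{7,2})(Ω₁) = +0.001711+0.002095i ; Y_{7,2}(Ω₂) = +0.052815-0.403338i ; Δ = +0.000935-0.000579i
  [+3]  conj(Y_{7,3})(Ω₁) = +0.000059-0.000015i ; Y_{7,3}(Ω₂) = +0.124442-0.083337i ; Δ = +0.000006-0.000007i
  [+4]  conj(Y_{7,4})(Ω₁) = +0.000000-0.000001i ; Y_{7,4}(Ω₂) = +0.035892+0.009564i ; Δ = +0.000000-0.000000i
  [+5]  conj(Y_{7,5})(Ω₁) = -0.000000-0.000000i ; Y_{7,5}(Ω₂) = +0.002899+0.005853i ; Δ = +0.000000-0.000000i
  [+6]  conj(Y_{7,6})(Ω₁) = -0.000000+0.000000i ; Y_{7,6}(Ω₂) = -0.000306+0.000744i ; Δ = -0.000000-0.000000i
  [+7]  conj(Y_{7,7})(Ω₁) = +0.000000+0.000000i ; Y_{7,7}(Ω₂) = -0.000059+0.000020i ; Δ = -0.000000-0.000000i
Accumulated sum +0.292175+0.000000i; after 4π/(2l+1) scaling, +0.244772+0.000000i ⇒ P_7 = 0.244772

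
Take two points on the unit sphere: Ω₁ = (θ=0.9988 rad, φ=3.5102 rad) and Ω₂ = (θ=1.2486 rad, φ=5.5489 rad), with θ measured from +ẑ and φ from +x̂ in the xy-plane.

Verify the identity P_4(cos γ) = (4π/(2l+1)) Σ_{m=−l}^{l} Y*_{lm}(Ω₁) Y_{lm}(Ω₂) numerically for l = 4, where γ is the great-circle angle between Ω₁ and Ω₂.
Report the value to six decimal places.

0.247532

Summing Y*_{l m}(θ₁,φ₁)·Y_{l m}(θ₂,φ₂) over m ∈ [−4, 4]; prefactor 4π/(2·4+1) = 1.396263:
  term(m=-4) = -0.02348 - 0.07568j   from Y*(Ω₁)=0.02128 + 0.22016j, Y(Ω₂)=-0.35078 + 0.07273j
  term(m=-3) = 0.13434 + 0.02266j   from Y*(Ω₁)=-0.18060 - 0.36000j, Y(Ω₂)=-0.19984 + 0.27291j
  term(m=-2) = 0.01323 - 0.01796j   from Y*(Ω₁)=0.18404 + 0.16711j, Y(Ω₂)=-0.00916 - 0.08926j
  term(m=-1) = -0.03009 - 0.05955j   from Y*(Ω₁)=0.19059 + 0.07362j, Y(Ω₂)=-0.24240 - 0.21881j
  term(m=+0) = -0.01072 + 0.00000j   from Y*(Ω₁)=-0.29466 + 0.00000j, Y(Ω₂)=0.03637 + 0.00000j
  term(m=+1) = -0.03009 + 0.05955j   from Y*(Ω₁)=-0.19059 + 0.07362j, Y(Ω₂)=0.24240 - 0.21881j
  term(m=+2) = 0.01323 + 0.01796j   from Y*(Ω₁)=0.18404 - 0.16711j, Y(Ω₂)=-0.00916 + 0.08926j
  term(m=+3) = 0.13434 - 0.02266j   from Y*(Ω₁)=0.18060 - 0.36000j, Y(Ω₂)=0.19984 + 0.27291j
  term(m=+4) = -0.02348 + 0.07568j   from Y*(Ω₁)=0.02128 - 0.22016j, Y(Ω₂)=-0.35078 - 0.07273j
Accumulated sum 0.17728 + 0.00000j; after 4π/(2l+1) scaling, 0.24753 + 0.00000j ⇒ P_4 = 0.247532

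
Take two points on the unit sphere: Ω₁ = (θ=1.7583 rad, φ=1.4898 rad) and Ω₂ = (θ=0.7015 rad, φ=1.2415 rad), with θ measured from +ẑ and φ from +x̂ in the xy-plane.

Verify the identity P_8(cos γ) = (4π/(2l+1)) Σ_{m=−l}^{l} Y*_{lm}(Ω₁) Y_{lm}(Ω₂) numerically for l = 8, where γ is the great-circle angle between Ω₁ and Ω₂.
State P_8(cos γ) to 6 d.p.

Addition theorem: P_8(cos γ) = (4π/17) Σ_m Y*_{lm}(Ω₁) Y_{lm}(Ω₂), m = −8…8:
  m=-8: +0.356747-0.270060i × -0.013557+0.007534i = -0.002802+0.006349i  (running Σ = -0.002802+0.006349i)
  m=-7: +0.182379+0.286441i × -0.054510-0.049203i = +0.004152-0.024587i  (running Σ = +0.001351-0.018238i)
  m=-6: +0.143315-0.075704i × +0.083070-0.193781i = -0.002765-0.034060i  (running Σ = -0.001414-0.052299i)
  m=-5: +0.135511+0.316113i × +0.398874+0.030247i = +0.044490+0.130188i  (running Σ = +0.043076+0.077889i)
  m=-4: +0.052302-0.017564i × +0.117199+0.452170i = +0.014072+0.021591i  (running Σ = +0.057148+0.099480i)
  m=-3: +0.079639+0.321273i × -0.165825+0.109333i = -0.048332-0.044568i  (running Σ = +0.008816+0.054912i)
  m=-2: +0.006142-0.001004i × +0.214908+0.166307i = +0.001487+0.000806i  (running Σ = +0.010302+0.055718i)
  m=-1: +0.026049+0.320909i × -0.112096+0.328016i = -0.108183-0.027428i  (running Σ = -0.097881+0.028290i)
  m=0: -0.008262-0.000000i × +0.171234+0.000000i = -0.001415-0.000000i  (running Σ = -0.099296+0.028290i)
  m=1: -0.026049+0.320909i × +0.112096+0.328016i = -0.108183+0.027428i  (running Σ = -0.207479+0.055718i)
  m=2: +0.006142+0.001004i × +0.214908-0.166307i = +0.001487-0.000806i  (running Σ = -0.205992+0.054912i)
  m=3: -0.079639+0.321273i × +0.165825+0.109333i = -0.048332+0.044568i  (running Σ = -0.254324+0.099480i)
  m=4: +0.052302+0.017564i × +0.117199-0.452170i = +0.014072-0.021591i  (running Σ = -0.240252+0.077889i)
  m=5: -0.135511+0.316113i × -0.398874+0.030247i = +0.044490-0.130188i  (running Σ = -0.195762-0.052299i)
  m=6: +0.143315+0.075704i × +0.083070+0.193781i = -0.002765+0.034060i  (running Σ = -0.198527-0.018238i)
  m=7: -0.182379+0.286441i × +0.054510-0.049203i = +0.004152+0.024587i  (running Σ = -0.194375+0.006349i)
  m=8: +0.356747+0.270060i × -0.013557-0.007534i = -0.002802-0.006349i  (running Σ = -0.197176-0.000000i)
Accumulated sum -0.197176-0.000000i; after 4π/(2l+1) scaling, -0.145752-0.000000i ⇒ P_8 = -0.145752

-0.145752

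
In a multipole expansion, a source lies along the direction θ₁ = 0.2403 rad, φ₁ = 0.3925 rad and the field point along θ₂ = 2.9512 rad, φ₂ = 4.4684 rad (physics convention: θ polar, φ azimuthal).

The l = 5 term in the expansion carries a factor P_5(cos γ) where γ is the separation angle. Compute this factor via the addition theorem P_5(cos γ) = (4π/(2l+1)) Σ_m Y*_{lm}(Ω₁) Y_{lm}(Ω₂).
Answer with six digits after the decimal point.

-0.726767

Term-by-term m-sum for l=5 (normalisation 4π/11 = 1.142397):
  m=-5: Y*=-0.00014 + 0.00033j  Y=-0.00011 + 0.00004j  product 0.00000 - 0.00000j
  m=-4: Y*=0.00000 + 0.00457j  Y=-0.00104 - 0.00153j  product 0.00001 - 0.00000j
  m=-3: Y*=0.01339 + 0.03226j  Y=0.01203 - 0.01339j  product 0.00059 + 0.00021j
  m=-2: Y*=0.12070 + 0.12060j  Y=0.09963 + 0.05288j  product 0.00565 + 0.01840j
  m=-1: Y*=0.45648 + 0.18897j  Y=-0.10285 + 0.41314j  product -0.12502 + 0.16915j
  m=+0: Y*=0.57138 + 0.00000j  Y=-0.69766 + 0.00000j  product -0.39863 + 0.00000j
  m=+1: Y*=-0.45648 + 0.18897j  Y=0.10285 + 0.41314j  product -0.12502 - 0.16915j
  m=+2: Y*=0.12070 - 0.12060j  Y=0.09963 - 0.05288j  product 0.00565 - 0.01840j
  m=+3: Y*=-0.01339 + 0.03226j  Y=-0.01203 - 0.01339j  product 0.00059 - 0.00021j
  m=+4: Y*=0.00000 - 0.00457j  Y=-0.00104 + 0.00153j  product 0.00001 + 0.00000j
  m=+5: Y*=0.00014 + 0.00033j  Y=0.00011 + 0.00004j  product 0.00000 + 0.00000j
Σ over m = -0.63618 - 0.00000j; ×(4π/11) → -0.72677 - 0.00000j. Real part: -0.726767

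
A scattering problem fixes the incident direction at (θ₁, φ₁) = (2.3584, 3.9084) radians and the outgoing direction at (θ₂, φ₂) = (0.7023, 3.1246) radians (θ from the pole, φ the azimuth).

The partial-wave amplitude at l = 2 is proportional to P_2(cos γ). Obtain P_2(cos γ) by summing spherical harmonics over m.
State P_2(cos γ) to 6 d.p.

Expand P_2 via completeness: Σ_{m} conj(Y_{2,m}) at Ω₁ times Y_{2,m} at Ω₂ —
  [-2]  conj(Y_{2,-2})(Ω₁) = +0.007148+0.192152i ; Y_{2,-2}(Ω₂) = +0.161093+0.005477i ; Δ = +0.000099+0.030994i
  [-1]  conj(Y_{2,-1})(Ω₁) = +0.278165+0.268010i ; Y_{2,-1}(Ω₂) = -0.380897-0.006473i ; Δ = -0.104217-0.103885i
  [+0]  conj(Y_{2,0})(Ω₁) = +0.159783-0.000000i ; Y_{2,0}(Ω₂) = +0.235960+0.000000i ; Δ = +0.037702+0.000000i
  [+1]  conj(Y_{2,1})(Ω₁) = -0.278165+0.268010i ; Y_{2,1}(Ω₂) = +0.380897-0.006473i ; Δ = -0.104217+0.103885i
  [+2]  conj(Y_{2,2})(Ω₁) = +0.007148-0.192152i ; Y_{2,2}(Ω₂) = +0.161093-0.005477i ; Δ = +0.000099-0.030994i
Σ over m = -0.170534-0.000000i; ×(4π/5) → -0.428599-0.000000i. Real part: -0.428599

-0.428599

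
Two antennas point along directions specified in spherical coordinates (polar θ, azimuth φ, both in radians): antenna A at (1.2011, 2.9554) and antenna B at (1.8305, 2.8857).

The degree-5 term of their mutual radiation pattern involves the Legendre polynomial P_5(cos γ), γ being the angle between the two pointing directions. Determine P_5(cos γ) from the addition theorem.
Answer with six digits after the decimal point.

Expand P_5 via completeness: Σ_{m} conj(Y_{5,m}) at Ω₁ times Y_{5,m} at Ω₂ —
  [-5]  conj(Y_{5,-5})(Ω₁) = -0.19533 + 0.26243j ; Y_{5,-5}(Ω₂) = -0.11241 - 0.37487j ; Δ = 0.12033 + 0.04372j
  [-4]  conj(Y_{5,-4})(Ω₁) = 0.29475 - 0.27173j ; Y_{5,-4}(Ω₂) = -0.17110 - 0.28081j ; Δ = -0.12674 - 0.03628j
  [-3]  conj(Y_{5,-3})(Ω₁) = -0.04163 + 0.02602j ; Y_{5,-3}(Ω₂) = 0.09134 + 0.08816j ; Δ = -0.00610 - 0.00129j
  [-2]  conj(Y_{5,-2})(Ω₁) = -0.30168 + 0.11784j ; Y_{5,-2}(Ω₂) = 0.28431 + 0.15970j ; Δ = -0.10459 - 0.01468j
  [-1]  conj(Y_{5,-1})(Ω₁) = 0.13790 - 0.02598j ; Y_{5,-1}(Ω₂) = -0.05034 - 0.01317j ; Δ = -0.00728 - 0.00051j
  [+0]  conj(Y_{5,0})(Ω₁) = 0.29304 + 0.00000j ; Y_{5,0}(Ω₂) = -0.32008 + 0.00000j ; Δ = -0.09380 + 0.00000j
  [+1]  conj(Y_{5,1})(Ω₁) = -0.13790 - 0.02598j ; Y_{5,1}(Ω₂) = 0.05034 - 0.01317j ; Δ = -0.00728 + 0.00051j
  [+2]  conj(Y_{5,2})(Ω₁) = -0.30168 - 0.11784j ; Y_{5,2}(Ω₂) = 0.28431 - 0.15970j ; Δ = -0.10459 + 0.01468j
  [+3]  conj(Y_{5,3})(Ω₁) = 0.04163 + 0.02602j ; Y_{5,3}(Ω₂) = -0.09134 + 0.08816j ; Δ = -0.00610 + 0.00129j
  [+4]  conj(Y_{5,4})(Ω₁) = 0.29475 + 0.27173j ; Y_{5,4}(Ω₂) = -0.17110 + 0.28081j ; Δ = -0.12674 + 0.03628j
  [+5]  conj(Y_{5,5})(Ω₁) = 0.19533 + 0.26243j ; Y_{5,5}(Ω₂) = 0.11241 - 0.37487j ; Δ = 0.12033 - 0.04372j
Σ over m = -0.34254 + 0.00000j; ×(4π/11) → -0.39132 + 0.00000j. Real part: -0.391319

-0.391319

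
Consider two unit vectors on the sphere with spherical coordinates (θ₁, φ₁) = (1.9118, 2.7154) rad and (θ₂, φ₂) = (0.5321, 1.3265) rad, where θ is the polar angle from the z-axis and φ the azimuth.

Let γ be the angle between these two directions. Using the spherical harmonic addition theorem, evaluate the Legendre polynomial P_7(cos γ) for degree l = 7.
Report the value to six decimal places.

0.293764

Term-by-term m-sum for l=7 (normalisation 4π/15 = 0.837758):
  m=-7: +0.326027+0.052027i × -0.004284-0.000601i = -0.001366-0.000419i  (running Σ = -0.001366-0.000419i)
  m=-6: +0.365613+0.241863i × -0.002882-0.027344i = +0.005560-0.010694i  (running Σ = +0.004194-0.011113i)
  m=-5: +0.065798+0.104911i × +0.100288-0.036530i = +0.010431+0.008118i  (running Σ = +0.014625-0.002995i)
  m=-4: -0.039979-0.296620i × +0.155941+0.231093i = +0.062313-0.055494i  (running Σ = +0.076938-0.058490i)
  m=-3: +0.069171-0.229933i × -0.317486+0.352709i = +0.059139+0.097398i  (running Σ = +0.136077+0.038908i)
  m=-2: -0.137212+0.156947i × -0.373002-0.198281i = +0.082300-0.031335i  (running Σ = +0.218377+0.007573i)
  m=-1: -0.247046+0.112164i × -0.015982+0.064113i = -0.003243-0.017632i  (running Σ = +0.215134-0.010059i)
  m=0: +0.178980-0.000000i × -0.444812+0.000000i = -0.079613+0.000000i  (running Σ = +0.135521-0.010059i)
  m=1: +0.247046+0.112164i × +0.015982+0.064113i = -0.003243+0.017632i  (running Σ = +0.132278+0.007573i)
  m=2: -0.137212-0.156947i × -0.373002+0.198281i = +0.082300+0.031335i  (running Σ = +0.214578+0.038908i)
  m=3: -0.069171-0.229933i × +0.317486+0.352709i = +0.059139-0.097398i  (running Σ = +0.273717-0.058490i)
  m=4: -0.039979+0.296620i × +0.155941-0.231093i = +0.062313+0.055494i  (running Σ = +0.336029-0.002995i)
  m=5: -0.065798+0.104911i × -0.100288-0.036530i = +0.010431-0.008118i  (running Σ = +0.346461-0.011113i)
  m=6: +0.365613-0.241863i × -0.002882+0.027344i = +0.005560+0.010694i  (running Σ = +0.352020-0.000419i)
  m=7: -0.326027+0.052027i × +0.004284-0.000601i = -0.001366+0.000419i  (running Σ = +0.350655+0.000000i)
Accumulated sum +0.350655+0.000000i; after 4π/(2l+1) scaling, +0.293764+0.000000i ⇒ P_7 = 0.293764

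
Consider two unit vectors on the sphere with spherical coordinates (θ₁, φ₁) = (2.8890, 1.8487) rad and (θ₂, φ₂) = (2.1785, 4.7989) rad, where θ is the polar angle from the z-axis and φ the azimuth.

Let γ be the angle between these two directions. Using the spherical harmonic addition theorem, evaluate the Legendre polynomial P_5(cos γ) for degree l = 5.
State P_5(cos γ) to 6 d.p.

Addition theorem: P_5(cos γ) = (4π/11) Σ_m Y*_{lm}(Ω₁) Y_{lm}(Ω₂), m = −5…5:
  [-5]  conj(Y_{5,-5})(Ω₁) = -0.00045 + 0.00008j ; Y_{5,-5}(Ω₂) = 0.07256 + 0.15714j ; Δ = -0.00005 - 0.00006j
  [-4]  conj(Y_{5,-4})(Ω₁) = -0.00246 - 0.00497j ; Y_{5,-4}(Ω₂) = -0.35811 + 0.12912j ; Δ = 0.00152 + 0.00146j
  [-3]  conj(Y_{5,-3})(Ω₁) = 0.02974 - 0.02700j ; Y_{5,-3}(Ω₂) = -0.09501 - 0.35783j ; Δ = -0.01249 - 0.00808j
  [-2]  conj(Y_{5,-2})(Ω₁) = 0.15782 + 0.09802j ; Y_{5,-2}(Ω₂) = -0.01409 + 0.00246j ; Δ = -0.00247 - 0.00099j
  [-1]  conj(Y_{5,-1})(Ω₁) = -0.13907 + 0.48747j ; Y_{5,-1}(Ω₂) = -0.03027 - 0.34898j ; Δ = 0.17433 + 0.03378j
  [+0]  conj(Y_{5,0})(Ω₁) = -0.53768 + 0.00000j ; Y_{5,0}(Ω₂) = 0.07514 + 0.00000j ; Δ = -0.04040 + 0.00000j
  [+1]  conj(Y_{5,1})(Ω₁) = 0.13907 + 0.48747j ; Y_{5,1}(Ω₂) = 0.03027 - 0.34898j ; Δ = 0.17433 - 0.03378j
  [+2]  conj(Y_{5,2})(Ω₁) = 0.15782 - 0.09802j ; Y_{5,2}(Ω₂) = -0.01409 - 0.00246j ; Δ = -0.00247 + 0.00099j
  [+3]  conj(Y_{5,3})(Ω₁) = -0.02974 - 0.02700j ; Y_{5,3}(Ω₂) = 0.09501 - 0.35783j ; Δ = -0.01249 + 0.00808j
  [+4]  conj(Y_{5,4})(Ω₁) = -0.00246 + 0.00497j ; Y_{5,4}(Ω₂) = -0.35811 - 0.12912j ; Δ = 0.00152 - 0.00146j
  [+5]  conj(Y_{5,5})(Ω₁) = 0.00045 + 0.00008j ; Y_{5,5}(Ω₂) = -0.07256 + 0.15714j ; Δ = -0.00005 + 0.00006j
Σ over m = 0.28131 - 0.00000j; ×(4π/11) → 0.32136 - 0.00000j. Real part: 0.321362

0.321362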